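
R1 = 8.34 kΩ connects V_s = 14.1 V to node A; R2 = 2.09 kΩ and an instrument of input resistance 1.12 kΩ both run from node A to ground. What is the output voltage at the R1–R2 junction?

V_out ≈ 1.13 V

First combine the lower leg with the load: R2 ‖ R_L = 0.7292 kΩ.
Then V_out = V_s · R2'/(R1 + R2') = 14.1 × 0.7292/9.069 = 1.134 V.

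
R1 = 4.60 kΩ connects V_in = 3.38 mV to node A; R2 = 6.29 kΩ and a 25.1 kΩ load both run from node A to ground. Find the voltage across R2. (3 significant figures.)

R2 ‖ R_L = (6.29 × 25.1)/(6.29 + 25.1) = 5.030 kΩ.
Then V_out = V_in · R2'/(R1 + R2') = 3.38 × 5.030/9.630 = 1.765 mV.
(Unloaded it would be 1.95 mV; the load pulls it down.)

V_out ≈ 1.77 mV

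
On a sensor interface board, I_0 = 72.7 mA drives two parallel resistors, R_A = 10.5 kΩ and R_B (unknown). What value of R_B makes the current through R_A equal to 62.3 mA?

In a two-way split, I_A/I_0 = R_B/(R_A + R_B).
With f = 0.8569, R_B = R_A · f/(1−f) = 10.5 × 5.990 = 62.90 kΩ.

R_B ≈ 62.9 kΩ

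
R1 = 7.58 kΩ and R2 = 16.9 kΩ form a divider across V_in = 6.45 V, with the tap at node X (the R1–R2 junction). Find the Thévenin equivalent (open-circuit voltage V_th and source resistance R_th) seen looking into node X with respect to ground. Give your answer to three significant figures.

Open-circuit (no load on X): V_th = V_in · R2/(R1 + R2) = 6.45 × 16.9/(7.580 + 16.9) = 4.453 V.
With V_in suppressed (replaced by a short), R_th = R1 ‖ R2 = (7.580 × 16.9)/(7.580 + 16.9) = 5.233 kΩ.

V_th ≈ 4.45 V, R_th ≈ 5.23 kΩ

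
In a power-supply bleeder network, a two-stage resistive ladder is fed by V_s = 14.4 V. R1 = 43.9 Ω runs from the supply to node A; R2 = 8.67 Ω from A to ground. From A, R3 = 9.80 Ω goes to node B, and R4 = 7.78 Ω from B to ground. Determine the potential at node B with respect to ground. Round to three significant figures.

V_B ≈ 0.744 V

Node A sees R2 in parallel with the series input of stage 2, R3 + R4 = 17.58 Ω.
R2 ‖ (R3+R4) = 5.806 Ω.
So V_A = 14.4 × 0.1168 = 1.682 V.
Stage 2 is unloaded, so V_B = V_A · R4/(R3+R4) = 1.682 × 7.78/17.58 = 0.7444 V.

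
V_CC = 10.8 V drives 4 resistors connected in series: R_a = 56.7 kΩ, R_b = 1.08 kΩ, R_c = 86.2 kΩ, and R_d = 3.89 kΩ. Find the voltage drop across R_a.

ΣR = 56.7 + 1.08 + 86.2 + 3.89 = 147.9 kΩ.
By the voltage-divider rule, V = 10.8 × 56.70/147.9 = 4.141 V.

V ≈ 4.14 V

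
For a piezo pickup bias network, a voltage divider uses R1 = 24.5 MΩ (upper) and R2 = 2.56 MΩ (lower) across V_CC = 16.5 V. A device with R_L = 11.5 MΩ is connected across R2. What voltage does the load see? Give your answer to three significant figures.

V_out ≈ 1.30 V

First combine the lower leg with the load: R2 ‖ R_L = 2.094 MΩ.
Voltage divider with the loaded lower leg: V_out = 16.5 × 2.094/(24.5 + 2.094) = 16.5 × 0.07874 = 1.299 V.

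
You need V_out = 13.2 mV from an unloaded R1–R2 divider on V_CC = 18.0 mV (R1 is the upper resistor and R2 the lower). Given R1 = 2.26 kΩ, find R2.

R2 ≈ 6.21 kΩ

The divider ratio is R2/(R1+R2) = 13.2/18.0 = 0.7333.
Rearranging, R2 = R1·k/(1−k) = 2.26 × 2.750 = 6.215 kΩ.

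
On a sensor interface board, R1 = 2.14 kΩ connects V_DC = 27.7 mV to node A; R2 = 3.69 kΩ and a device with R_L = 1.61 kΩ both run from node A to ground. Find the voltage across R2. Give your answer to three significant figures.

First combine the lower leg with the load: R2 ‖ R_L = 1.121 kΩ.
Voltage divider with the loaded lower leg: V_out = 27.7 × 1.121/(2.14 + 1.121) = 27.7 × 0.3437 = 9.522 mV.

V_out ≈ 9.52 mV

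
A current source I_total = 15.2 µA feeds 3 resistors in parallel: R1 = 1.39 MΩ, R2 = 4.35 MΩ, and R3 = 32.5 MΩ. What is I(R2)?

I ≈ 3.57 µA

Total conductance ΣG = 1/1.39 + 1/4.35 + 1/32.5 = 0.9801 (units of 1/MΩ).
Current divider: I(R2) = I_total · G_k/ΣG = 15.2 × (0.2299/0.9801) = 15.2 × 0.2346 = 3.565 µA.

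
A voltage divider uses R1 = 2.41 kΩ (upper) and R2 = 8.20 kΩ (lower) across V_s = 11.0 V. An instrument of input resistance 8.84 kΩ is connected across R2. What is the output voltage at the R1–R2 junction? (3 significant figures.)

First combine the lower leg with the load: R2 ‖ R_L = 4.254 kΩ.
Then V_out = V_s · R2'/(R1 + R2') = 11.0 × 4.254/6.664 = 7.022 V.

V_out ≈ 7.02 V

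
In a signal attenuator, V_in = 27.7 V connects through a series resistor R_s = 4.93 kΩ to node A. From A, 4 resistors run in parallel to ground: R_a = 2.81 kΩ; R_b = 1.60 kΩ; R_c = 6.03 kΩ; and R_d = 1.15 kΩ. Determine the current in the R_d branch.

I ≈ 2.20 mA

Parallel bank: R_p = 1/(1/2.81 + 1/1.60 + 1/6.03 + 1/1.15) = 0.4960 kΩ.
Node voltage V_A = V_in · R_p/(R_s + R_p) = 27.7 × 0.09141 = 2.532 V.
I(R_d) = V_A / R_d = 2.532/1.15 = 2.202 mA.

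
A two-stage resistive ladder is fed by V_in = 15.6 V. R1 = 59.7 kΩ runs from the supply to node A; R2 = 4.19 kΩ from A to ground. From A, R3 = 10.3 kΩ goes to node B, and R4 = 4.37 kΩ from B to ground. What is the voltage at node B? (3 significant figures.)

Looking into the second stage from A: R3 + R4 = 14.67 kΩ appears in parallel with R2.
R2 ‖ (R3+R4) = 3.259 kΩ.
So V_A = 15.6 × 0.05177 = 0.8075 V.
Then the unloaded second divider: V_B = V_A × R4/(R3+R4) = 0.8075 × 0.2979 = 0.2406 V.

V_B ≈ 0.241 V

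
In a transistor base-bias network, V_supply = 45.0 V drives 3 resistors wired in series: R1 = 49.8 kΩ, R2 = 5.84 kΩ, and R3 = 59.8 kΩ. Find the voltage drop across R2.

ΣR = 49.8 + 5.84 + 59.8 = 115.4 kΩ.
Voltage divider: V = V_supply · (5.840 / 115.4) = 45.0 × 0.05059 = 2.277 V.

V ≈ 2.28 V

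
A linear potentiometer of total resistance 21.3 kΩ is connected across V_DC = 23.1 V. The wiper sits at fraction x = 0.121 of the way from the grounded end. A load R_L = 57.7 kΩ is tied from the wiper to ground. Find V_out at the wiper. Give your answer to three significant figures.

V_out ≈ 2.69 V

Lower segment x·R_p = 2.577 kΩ; upper segment (1−x)·R_p = 18.72 kΩ.
Lower segment in parallel with the load: 2.577 ‖ 57.7 = 2.467 kΩ.
Then V_out = V_DC · 2.467/(18.72 + 2.467) = 2.690 V.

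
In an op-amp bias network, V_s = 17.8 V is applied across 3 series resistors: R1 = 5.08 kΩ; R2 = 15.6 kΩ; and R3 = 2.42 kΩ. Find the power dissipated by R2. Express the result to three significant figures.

P ≈ 9.26 mW

The common current is I = 17.8/23.10 = 0.7706 mA.
P = I²R = 0.5938 × 15.6 = 9.263 mW.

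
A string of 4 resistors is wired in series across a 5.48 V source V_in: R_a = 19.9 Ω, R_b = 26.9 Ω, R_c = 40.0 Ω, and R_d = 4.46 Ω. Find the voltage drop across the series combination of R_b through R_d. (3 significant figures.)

V ≈ 4.29 V

ΣR = 19.9 + 26.9 + 40.0 + 4.46 = 91.26 Ω.
R_{R_b..R_d} = 26.9 + 40.0 + 4.46 = 71.36 Ω.
Voltage divider: V = V_in · (71.36 / 91.26) = 5.48 × 0.7819 = 4.285 V.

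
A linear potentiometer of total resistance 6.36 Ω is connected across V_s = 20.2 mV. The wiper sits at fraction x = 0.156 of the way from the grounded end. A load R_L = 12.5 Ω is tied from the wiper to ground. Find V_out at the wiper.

The pot divides into 5.368 Ω above the wiper and 0.9922 Ω below.
Lower segment in parallel with the load: 0.9922 ‖ 12.5 = 0.9192 Ω.
V_out = 20.2 × 0.9192/(5.368 + 0.9192) = 2.953 mV.

V_out ≈ 2.95 mV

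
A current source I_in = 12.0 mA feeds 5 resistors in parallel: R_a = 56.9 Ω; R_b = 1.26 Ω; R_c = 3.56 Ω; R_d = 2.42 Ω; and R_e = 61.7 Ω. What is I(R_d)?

I ≈ 3.26 mA

Total conductance ΣG = 1/56.9 + 1/1.26 + 1/3.56 + 1/2.42 + 1/61.7 = 1.522 (units of 1/Ω).
By the current-divider rule, I = I_in · G_k/ΣG = 12.0 × 0.2716 = 3.259 mA.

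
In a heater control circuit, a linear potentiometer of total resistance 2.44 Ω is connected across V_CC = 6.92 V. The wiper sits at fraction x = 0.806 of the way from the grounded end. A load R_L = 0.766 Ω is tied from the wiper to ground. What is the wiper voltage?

Lower segment x·R_p = 1.967 Ω; upper segment (1−x)·R_p = 0.4734 Ω.
R_L loads the lower segment: effective lower R = 0.5513 Ω.
V_out = 6.92 × 0.5513/(0.4734 + 0.5513) = 3.723 V.

V_out ≈ 3.72 V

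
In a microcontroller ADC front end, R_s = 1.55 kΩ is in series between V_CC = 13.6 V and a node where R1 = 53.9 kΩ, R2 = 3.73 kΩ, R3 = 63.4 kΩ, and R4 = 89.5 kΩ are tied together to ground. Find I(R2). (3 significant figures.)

Parallel bank: R_p = 1/(1/53.9 + 1/3.73 + 1/63.4 + 1/89.5) = 3.189 kΩ.
V_A by voltage divider: V_A = 13.6 × 3.189/(1.55 + 3.189) = 9.152 V.
Branch current I = V_A/R2 = 9.152/3.73 = 2.454 mA.

I ≈ 2.45 mA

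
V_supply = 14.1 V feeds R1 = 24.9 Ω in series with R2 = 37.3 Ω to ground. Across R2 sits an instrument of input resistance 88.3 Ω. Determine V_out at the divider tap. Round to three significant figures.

V_out ≈ 7.23 V

First combine the lower leg with the load: R2 ‖ R_L = 26.22 Ω.
Voltage divider with the loaded lower leg: V_out = 14.1 × 26.22/(24.9 + 26.22) = 14.1 × 0.5129 = 7.232 V.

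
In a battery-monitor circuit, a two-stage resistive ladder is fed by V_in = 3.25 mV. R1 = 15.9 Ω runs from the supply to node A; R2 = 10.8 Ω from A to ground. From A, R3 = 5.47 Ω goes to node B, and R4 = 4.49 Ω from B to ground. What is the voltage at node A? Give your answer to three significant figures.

V_A ≈ 0.799 mV

The second stage (R3 + R4 = 9.960 Ω) loads node A in parallel with R2.
Effective lower resistance at A: R2 ‖ 9.960 = 5.182 Ω.
V_A = 3.25 × 5.182/(15.9 + 5.182) = 0.7988 mV.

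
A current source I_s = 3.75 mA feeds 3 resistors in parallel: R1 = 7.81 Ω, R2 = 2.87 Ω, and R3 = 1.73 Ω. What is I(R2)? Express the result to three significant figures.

I ≈ 1.24 mA

Conductances: ΣG = 1/7.81 + 1/2.87 + 1/1.73 = 1.055 (1/Ω).
By the current-divider rule, I = I_s · G_k/ΣG = 3.75 × 0.3304 = 1.239 mA.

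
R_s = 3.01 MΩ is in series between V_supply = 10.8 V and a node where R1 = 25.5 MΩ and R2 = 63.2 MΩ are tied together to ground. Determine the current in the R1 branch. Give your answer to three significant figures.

I ≈ 0.363 µA

Parallel bank: R_p = 1/(1/25.5 + 1/63.2) = 18.17 MΩ.
V_A = 10.8 × 18.17/21.18 = 9.265 V.
I(R1) = V_A / R1 = 9.265/25.5 = 0.3633 µA.
(Check via current divider: I_total = 0.5099 µA; share G_k/ΣG = 0.7125 → same result.)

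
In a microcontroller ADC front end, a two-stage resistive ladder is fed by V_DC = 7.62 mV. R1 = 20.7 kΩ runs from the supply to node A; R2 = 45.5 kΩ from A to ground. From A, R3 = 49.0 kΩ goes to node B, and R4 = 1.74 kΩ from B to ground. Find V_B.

The second stage (R3 + R4 = 50.74 kΩ) loads node A in parallel with R2.
R2 ‖ (R3+R4) = 23.99 kΩ.
First divider: V_A = V_DC · 23.99/(20.7 + 23.99) = 4.090 mV.
Then the unloaded second divider: V_B = V_A × R4/(R3+R4) = 4.090 × 0.03429 = 0.1403 mV.

V_B ≈ 0.140 mV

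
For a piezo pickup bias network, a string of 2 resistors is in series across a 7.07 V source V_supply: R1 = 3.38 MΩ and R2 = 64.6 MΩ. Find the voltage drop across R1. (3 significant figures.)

Total series resistance ΣR = 3.38 + 64.6 = 67.98 MΩ.
V = V_supply · R/ΣR = 7.07 × 0.04972 = 0.3515 V.

V ≈ 0.352 V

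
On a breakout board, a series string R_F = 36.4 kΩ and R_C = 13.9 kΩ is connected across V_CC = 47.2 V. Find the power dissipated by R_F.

The common current is I = 47.2/50.30 = 0.9384 mA.
P(R_F) = I²·R_F = (0.9384)² × 36.4 = 32.05 mW.

P ≈ 32.1 mW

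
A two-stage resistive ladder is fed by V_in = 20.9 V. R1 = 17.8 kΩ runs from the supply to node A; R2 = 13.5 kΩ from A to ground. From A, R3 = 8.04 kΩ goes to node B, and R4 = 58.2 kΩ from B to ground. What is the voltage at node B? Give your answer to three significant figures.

The second stage (R3 + R4 = 66.24 kΩ) loads node A in parallel with R2.
R2 ‖ (R3+R4) = 11.21 kΩ.
So V_A = 20.9 × 0.3865 = 8.078 V.
V_B = V_A × 0.8786 = 7.098 V.

V_B ≈ 7.10 V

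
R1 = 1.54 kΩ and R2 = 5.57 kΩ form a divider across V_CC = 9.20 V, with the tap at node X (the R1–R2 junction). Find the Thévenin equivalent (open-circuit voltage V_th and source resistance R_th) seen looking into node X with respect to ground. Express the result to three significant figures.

V_th ≈ 7.21 V, R_th ≈ 1.21 kΩ

With X open, the divider is unloaded: V_th = 9.20 × 5.57/7.110 = 7.207 V.
With V_CC suppressed (replaced by a short), R_th = R1 ‖ R2 = (1.540 × 5.57)/(1.540 + 5.57) = 1.206 kΩ.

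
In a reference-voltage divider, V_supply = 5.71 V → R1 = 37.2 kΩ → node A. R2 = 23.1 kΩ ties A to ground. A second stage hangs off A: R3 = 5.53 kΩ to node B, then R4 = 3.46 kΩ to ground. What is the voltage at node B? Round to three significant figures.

V_B ≈ 0.326 V

Node A sees R2 in parallel with the series input of stage 2, R3 + R4 = 8.990 kΩ.
R2 ‖ (R3+R4) = 6.471 kΩ.
V_A = 5.71 × 6.471/(37.2 + 6.471) = 0.8461 V.
Then the unloaded second divider: V_B = V_A × R4/(R3+R4) = 0.8461 × 0.3849 = 0.3257 V.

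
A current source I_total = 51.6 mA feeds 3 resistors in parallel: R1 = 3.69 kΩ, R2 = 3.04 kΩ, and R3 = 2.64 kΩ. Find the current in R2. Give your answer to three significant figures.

I ≈ 17.3 mA

Total conductance ΣG = 1/3.69 + 1/3.04 + 1/2.64 = 0.9787 (units of 1/kΩ).
R2 takes the fraction G_k/ΣG = 0.3289/0.9787 = 0.3361, so I = 51.6 × 0.3361 = 17.34 mA.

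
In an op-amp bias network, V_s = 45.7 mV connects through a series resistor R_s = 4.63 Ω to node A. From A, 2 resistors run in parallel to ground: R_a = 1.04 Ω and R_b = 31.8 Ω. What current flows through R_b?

Equivalent of the parallel group: R_p = 1.007 Ω.
Node voltage V_A = V_s · R_p/(R_s + R_p) = 45.7 × 0.1787 = 8.164 mV.
Branch current I = V_A/R_b = 8.164/31.8 = 0.2567 mA.

I ≈ 0.257 mA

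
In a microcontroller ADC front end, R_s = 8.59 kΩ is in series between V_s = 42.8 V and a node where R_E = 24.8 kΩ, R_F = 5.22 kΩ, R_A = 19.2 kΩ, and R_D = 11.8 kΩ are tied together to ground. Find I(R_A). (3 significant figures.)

I ≈ 0.535 mA

Combine the parallel branches: R_p = (1/24.8 + 1/5.22 + 1/19.2 + 1/11.8)⁻¹ = 2.712 kΩ.
V_A = 42.8 × 2.712/11.30 = 10.27 V.
I(R_A) = V_A / R_A = 10.27/19.2 = 0.5349 mA.
(Equivalently: I_total = 3.787 mA, then current-divider fraction G_k/ΣG = 0.1413.)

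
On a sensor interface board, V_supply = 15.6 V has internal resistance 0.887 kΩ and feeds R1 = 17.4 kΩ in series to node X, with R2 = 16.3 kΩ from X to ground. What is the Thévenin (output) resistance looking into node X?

R1' = 0.887 + 17.4 = 18.29 kΩ (source resistance + R1).
Zeroing V_supply shorts the top of R1' to ground, so R_th = R1' ‖ R2 = 8.618 kΩ.

R_th ≈ 8.62 kΩ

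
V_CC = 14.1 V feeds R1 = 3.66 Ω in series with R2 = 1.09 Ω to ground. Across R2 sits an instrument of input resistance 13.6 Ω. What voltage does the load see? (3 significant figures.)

V_out ≈ 3.05 V

R2 ‖ R_L = (1.09 × 13.6)/(1.09 + 13.6) = 1.009 Ω.
Then V_out = V_CC · R2'/(R1 + R2') = 14.1 × 1.009/4.669 = 3.047 V.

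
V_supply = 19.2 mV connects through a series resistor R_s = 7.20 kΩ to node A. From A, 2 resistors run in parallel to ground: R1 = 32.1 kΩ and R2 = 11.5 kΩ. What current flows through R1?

I ≈ 0.323 µA

Equivalent of the parallel group: R_p = 8.467 kΩ.
V_A = 19.2 × 8.467/15.67 = 10.38 mV.
I(R1) = V_A / R1 = 10.38/32.1 = 0.3232 µA.
(Equivalently: I_total = 1.226 µA, then current-divider fraction G_k/ΣG = 0.2638.)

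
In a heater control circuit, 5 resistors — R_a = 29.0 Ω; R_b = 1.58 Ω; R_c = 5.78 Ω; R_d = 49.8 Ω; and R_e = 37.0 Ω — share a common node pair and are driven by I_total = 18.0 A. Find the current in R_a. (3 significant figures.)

I ≈ 0.699 A

Conductances: ΣG = 1/29.0 + 1/1.58 + 1/5.78 + 1/49.8 + 1/37.0 = 0.8875 (1/Ω).
By the current-divider rule, I = I_total · G_k/ΣG = 18.0 × 0.03885 = 0.6994 A.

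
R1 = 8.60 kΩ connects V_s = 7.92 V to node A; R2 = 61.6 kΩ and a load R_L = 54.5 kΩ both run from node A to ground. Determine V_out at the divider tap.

The load sits in parallel with R2, giving an effective lower resistance R2' = R2·R_L/(R2+R_L) = 28.92 kΩ.
Now apply the divider: V_out = 7.92 × 0.7708 = 6.104 V.

V_out ≈ 6.10 V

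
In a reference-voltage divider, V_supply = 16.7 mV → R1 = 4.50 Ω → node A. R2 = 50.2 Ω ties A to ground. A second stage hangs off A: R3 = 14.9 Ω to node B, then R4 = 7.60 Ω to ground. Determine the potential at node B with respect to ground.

Node A sees R2 in parallel with the series input of stage 2, R3 + R4 = 22.50 Ω.
R2 ‖ (R3+R4) = 15.54 Ω.
First divider: V_A = V_supply · 15.54/(4.50 + 15.54) = 12.95 mV.
Stage 2 is unloaded, so V_B = V_A · R4/(R3+R4) = 12.95 × 7.60/22.50 = 4.374 mV.

V_B ≈ 4.37 mV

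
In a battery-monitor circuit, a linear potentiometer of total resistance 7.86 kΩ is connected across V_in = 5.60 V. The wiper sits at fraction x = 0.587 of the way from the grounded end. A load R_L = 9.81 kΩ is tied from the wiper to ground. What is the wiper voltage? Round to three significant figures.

V_out ≈ 2.75 V

The pot divides into 3.246 kΩ above the wiper and 4.614 kΩ below.
R_L loads the lower segment: effective lower R = 3.138 kΩ.
Loaded-divider output: V_out = 5.60 × 0.4915 = 2.753 V.
(Unloaded: V_out = x·V_in = 3.29 V.)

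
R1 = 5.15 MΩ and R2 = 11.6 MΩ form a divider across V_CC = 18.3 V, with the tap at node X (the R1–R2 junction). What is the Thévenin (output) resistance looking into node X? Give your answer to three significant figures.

R_th ≈ 3.57 MΩ

Zeroing V_CC shorts the top of R1 to ground, so R_th = R1 ‖ R2 = 3.567 MΩ.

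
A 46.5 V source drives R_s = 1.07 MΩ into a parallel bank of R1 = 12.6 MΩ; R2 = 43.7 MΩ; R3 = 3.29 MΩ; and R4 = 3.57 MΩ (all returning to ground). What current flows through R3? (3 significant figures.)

I ≈ 8.15 µA

Combine the parallel branches: R_p = (1/12.6 + 1/43.7 + 1/3.29 + 1/3.57)⁻¹ = 1.457 MΩ.
V_A by voltage divider: V_A = 46.5 × 1.457/(1.07 + 1.457) = 26.81 V.
Branch current I = V_A/R3 = 26.81/3.29 = 8.149 µA.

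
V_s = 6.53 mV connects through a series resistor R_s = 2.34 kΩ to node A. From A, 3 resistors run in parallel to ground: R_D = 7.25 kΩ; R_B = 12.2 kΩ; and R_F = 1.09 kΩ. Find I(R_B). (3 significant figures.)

I ≈ 0.146 µA

Combine the parallel branches: R_p = (1/7.25 + 1/12.2 + 1/1.09)⁻¹ = 0.8793 kΩ.
V_A by voltage divider: V_A = 6.53 × 0.8793/(2.34 + 0.8793) = 1.783 mV.
Branch current I = V_A/R_B = 1.783/12.2 = 0.1462 µA.
(Check via current divider: I_total = 2.028 µA; share G_k/ΣG = 0.07207 → same result.)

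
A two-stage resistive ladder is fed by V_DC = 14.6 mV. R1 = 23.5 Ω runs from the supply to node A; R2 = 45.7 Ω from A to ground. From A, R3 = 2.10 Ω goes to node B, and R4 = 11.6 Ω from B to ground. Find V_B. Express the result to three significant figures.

V_B ≈ 3.83 mV

Node A sees R2 in parallel with the series input of stage 2, R3 + R4 = 13.70 Ω.
Effective lower resistance at A: R2 ‖ 13.70 = 10.54 Ω.
First divider: V_A = V_DC · 10.54/(23.5 + 10.54) = 4.521 mV.
V_B = V_A × 0.8467 = 3.828 mV.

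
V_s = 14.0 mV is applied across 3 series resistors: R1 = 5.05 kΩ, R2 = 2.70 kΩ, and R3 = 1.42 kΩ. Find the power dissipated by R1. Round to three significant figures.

P ≈ 11.8 nW

The common current is I = 14.0/9.170 = 1.527 µA.
V(R1) = I·R = 7.710 mV; P = V·I = 7.710 × 1.527 = 11.77 nW.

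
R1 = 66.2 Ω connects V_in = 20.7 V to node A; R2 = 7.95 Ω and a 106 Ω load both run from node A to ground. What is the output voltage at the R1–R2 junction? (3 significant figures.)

The load sits in parallel with R2, giving an effective lower resistance R2' = R2·R_L/(R2+R_L) = 7.395 Ω.
Then V_out = V_in · R2'/(R1 + R2') = 20.7 × 7.395/73.60 = 2.080 V.
(Unloaded it would be 2.22 V; the load pulls it down.)

V_out ≈ 2.08 V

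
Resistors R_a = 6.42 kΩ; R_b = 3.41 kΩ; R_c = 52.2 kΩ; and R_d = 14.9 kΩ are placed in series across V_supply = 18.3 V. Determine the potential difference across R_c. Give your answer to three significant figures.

ΣR = 6.42 + 3.41 + 52.2 + 14.9 = 76.93 kΩ.
V = V_supply · R/ΣR = 18.3 × 0.6785 = 12.42 V.

V ≈ 12.4 V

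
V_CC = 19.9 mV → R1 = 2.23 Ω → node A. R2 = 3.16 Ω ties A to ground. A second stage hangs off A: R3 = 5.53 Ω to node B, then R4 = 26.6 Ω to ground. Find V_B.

Looking into the second stage from A: R3 + R4 = 32.13 Ω appears in parallel with R2.
R2 ‖ (R3+R4) = 2.877 Ω.
First divider: V_A = V_CC · 2.877/(2.23 + 2.877) = 11.21 mV.
Then the unloaded second divider: V_B = V_A × R4/(R3+R4) = 11.21 × 0.8279 = 9.281 mV.

V_B ≈ 9.28 mV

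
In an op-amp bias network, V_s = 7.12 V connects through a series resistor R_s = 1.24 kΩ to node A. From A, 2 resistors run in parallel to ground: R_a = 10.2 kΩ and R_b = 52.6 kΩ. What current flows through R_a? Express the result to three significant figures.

I ≈ 0.610 mA

Combine the parallel branches: R_p = (1/10.2 + 1/52.6)⁻¹ = 8.543 kΩ.
V_A = 7.12 × 8.543/9.783 = 6.218 V.
Branch current I = V_A/R_a = 6.218/10.2 = 0.6096 mA.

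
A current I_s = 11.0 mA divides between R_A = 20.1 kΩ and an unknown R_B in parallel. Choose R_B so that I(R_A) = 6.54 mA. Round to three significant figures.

The fraction through R_A equals R_B/(R_A+R_B).
With f = 0.5945, R_B = R_A · f/(1−f) = 20.1 × 1.466 = 29.47 kΩ.

R_B ≈ 29.5 kΩ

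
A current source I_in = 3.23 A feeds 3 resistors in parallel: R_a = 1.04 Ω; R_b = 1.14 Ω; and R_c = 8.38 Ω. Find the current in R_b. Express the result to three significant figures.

ΣG = 1/1.04 + 1/1.14 + 1/8.38 = 1.958.
By the current-divider rule, I = I_in · G_k/ΣG = 3.23 × 0.4480 = 1.447 A.

I ≈ 1.45 A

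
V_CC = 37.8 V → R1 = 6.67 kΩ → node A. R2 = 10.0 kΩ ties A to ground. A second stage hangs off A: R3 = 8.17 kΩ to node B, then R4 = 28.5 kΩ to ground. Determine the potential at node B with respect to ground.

V_B ≈ 15.9 V

Node A sees R2 in parallel with the series input of stage 2, R3 + R4 = 36.67 kΩ.
Effective lower resistance at A: R2 ‖ 36.67 = 7.857 kΩ.
So V_A = 37.8 × 0.5409 = 20.44 V.
V_B = V_A × 0.7772 = 15.89 V.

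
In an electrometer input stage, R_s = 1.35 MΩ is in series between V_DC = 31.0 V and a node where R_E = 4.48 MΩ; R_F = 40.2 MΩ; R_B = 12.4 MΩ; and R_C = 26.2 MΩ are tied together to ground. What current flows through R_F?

I ≈ 0.516 µA

Combine the parallel branches: R_p = (1/4.48 + 1/40.2 + 1/12.4 + 1/26.2)⁻¹ = 2.726 MΩ.
V_A = 31.0 × 2.726/4.076 = 20.73 V.
Branch current I = V_A/R_F = 20.73/40.2 = 0.5157 µA.
(Check via current divider: I_total = 7.606 µA; share G_k/ΣG = 0.06780 → same result.)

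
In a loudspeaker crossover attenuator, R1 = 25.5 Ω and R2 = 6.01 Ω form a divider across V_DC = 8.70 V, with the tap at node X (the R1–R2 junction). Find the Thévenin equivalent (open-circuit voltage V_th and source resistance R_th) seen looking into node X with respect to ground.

V_th ≈ 1.66 V, R_th ≈ 4.86 Ω

Open-circuit (no load on X): V_th = V_DC · R2/(R1 + R2) = 8.70 × 6.01/(25.50 + 6.01) = 1.659 V.
Zeroing V_DC shorts the top of R1 to ground, so R_th = R1 ‖ R2 = 4.864 Ω.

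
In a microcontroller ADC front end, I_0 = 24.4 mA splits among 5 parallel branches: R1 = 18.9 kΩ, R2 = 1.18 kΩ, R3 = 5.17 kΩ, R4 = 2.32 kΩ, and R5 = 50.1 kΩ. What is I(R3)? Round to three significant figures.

I ≈ 3.06 mA

Conductances: ΣG = 1/18.9 + 1/1.18 + 1/5.17 + 1/2.32 + 1/50.1 = 1.545 (1/kΩ).
By the current-divider rule, I = I_0 · G_k/ΣG = 24.4 × 0.1252 = 3.055 mA.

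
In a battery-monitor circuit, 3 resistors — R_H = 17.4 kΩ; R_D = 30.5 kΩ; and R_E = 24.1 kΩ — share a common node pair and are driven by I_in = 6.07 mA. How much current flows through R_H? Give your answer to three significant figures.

I ≈ 2.65 mA

Conductances: ΣG = 1/17.4 + 1/30.5 + 1/24.1 = 0.1318 (1/kΩ).
Current divider: I(R_H) = I_in · G_k/ΣG = 6.07 × (0.05747/0.1318) = 6.07 × 0.4362 = 2.648 mA.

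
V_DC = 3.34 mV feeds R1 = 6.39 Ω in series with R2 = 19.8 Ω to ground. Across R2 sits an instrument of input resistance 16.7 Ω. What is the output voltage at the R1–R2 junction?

V_out ≈ 1.96 mV

The load sits in parallel with R2, giving an effective lower resistance R2' = R2·R_L/(R2+R_L) = 9.059 Ω.
Now apply the divider: V_out = 3.34 × 0.5864 = 1.959 mV.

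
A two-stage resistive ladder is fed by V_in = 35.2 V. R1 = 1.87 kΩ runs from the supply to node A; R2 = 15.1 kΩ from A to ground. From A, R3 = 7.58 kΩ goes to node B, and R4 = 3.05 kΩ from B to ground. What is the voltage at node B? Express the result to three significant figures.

Looking into the second stage from A: R3 + R4 = 10.63 kΩ appears in parallel with R2.
R2 ‖ (R3+R4) = 6.238 kΩ.
So V_A = 35.2 × 0.7694 = 27.08 V.
Then the unloaded second divider: V_B = V_A × R4/(R3+R4) = 27.08 × 0.2869 = 7.770 V.

V_B ≈ 7.77 V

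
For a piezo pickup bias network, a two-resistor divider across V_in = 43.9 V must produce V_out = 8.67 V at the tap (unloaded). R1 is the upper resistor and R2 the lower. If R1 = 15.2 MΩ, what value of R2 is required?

R2 ≈ 3.74 MΩ

Required fraction k = V_out/V_in = 0.1975.
So R2 = R1 · V_out/(V_in − V_out) = 15.2 × 8.67/(43.9 − 8.67) = 15.2 × 0.2461 = 3.741 MΩ.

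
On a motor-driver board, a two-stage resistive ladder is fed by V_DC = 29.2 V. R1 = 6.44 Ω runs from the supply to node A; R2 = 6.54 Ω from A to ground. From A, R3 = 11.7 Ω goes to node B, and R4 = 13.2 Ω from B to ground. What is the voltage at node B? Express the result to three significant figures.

V_B ≈ 6.90 V

Node A sees R2 in parallel with the series input of stage 2, R3 + R4 = 24.90 Ω.
R2 ‖ (R3+R4) = 5.180 Ω.
V_A = 29.2 × 5.180/(6.44 + 5.180) = 13.02 V.
Stage 2 is unloaded, so V_B = V_A · R4/(R3+R4) = 13.02 × 13.2/24.90 = 6.900 V.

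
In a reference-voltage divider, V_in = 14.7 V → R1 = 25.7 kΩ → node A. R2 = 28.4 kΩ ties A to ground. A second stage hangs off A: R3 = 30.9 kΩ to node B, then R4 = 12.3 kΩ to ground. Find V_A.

V_A ≈ 5.88 V

Looking into the second stage from A: R3 + R4 = 43.20 kΩ appears in parallel with R2.
R2 ‖ (R3+R4) = 17.14 kΩ.
V_A = 14.7 × 17.14/(25.7 + 17.14) = 5.880 V.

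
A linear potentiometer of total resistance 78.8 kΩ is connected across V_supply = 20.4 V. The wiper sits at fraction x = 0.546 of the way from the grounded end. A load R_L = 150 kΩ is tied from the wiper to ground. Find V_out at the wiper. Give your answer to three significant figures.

V_out ≈ 9.86 V

The pot divides into 35.78 kΩ above the wiper and 43.02 kΩ below.
(x·R_p) ‖ R_L = 33.43 kΩ.
Loaded-divider output: V_out = 20.4 × 0.4831 = 9.855 V.
(Unloaded: V_out = x·V_supply = 11.1 V.)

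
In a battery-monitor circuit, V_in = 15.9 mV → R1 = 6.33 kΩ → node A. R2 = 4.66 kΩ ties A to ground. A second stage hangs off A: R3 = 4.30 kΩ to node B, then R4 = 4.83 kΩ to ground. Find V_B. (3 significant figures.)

The second stage (R3 + R4 = 9.130 kΩ) loads node A in parallel with R2.
R2 ‖ (R3+R4) = 3.085 kΩ.
First divider: V_A = V_in · 3.085/(6.33 + 3.085) = 5.210 mV.
V_B = V_A × 0.5290 = 2.756 mV.

V_B ≈ 2.76 mV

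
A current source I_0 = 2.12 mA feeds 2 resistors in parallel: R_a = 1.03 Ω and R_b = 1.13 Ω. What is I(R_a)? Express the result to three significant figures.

I ≈ 1.11 mA

For two parallel branches, I_k = I_0 · (other R)/(sum of R).
I(R_a) = 2.12 × 1.13/(1.03 + 1.13) = 2.12 × 0.5231 = 1.109 mA.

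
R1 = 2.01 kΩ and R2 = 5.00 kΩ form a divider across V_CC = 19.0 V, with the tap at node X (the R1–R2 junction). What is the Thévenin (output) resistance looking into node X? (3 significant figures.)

Looking into X with the source shorted: R_th = R1·R2/(R1+R2) = 2.010 × 5.00/7.010 = 1.434 kΩ.

R_th ≈ 1.43 kΩ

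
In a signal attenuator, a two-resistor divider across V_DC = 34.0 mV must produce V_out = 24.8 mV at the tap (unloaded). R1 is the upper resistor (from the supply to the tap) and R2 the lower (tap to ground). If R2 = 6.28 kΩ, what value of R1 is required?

Required fraction k = V_out/V_DC = 0.7294.
R1 = R2·(1/k − 1) = 6.28 × 0.3710 = 2.330 kΩ.

R1 ≈ 2.33 kΩ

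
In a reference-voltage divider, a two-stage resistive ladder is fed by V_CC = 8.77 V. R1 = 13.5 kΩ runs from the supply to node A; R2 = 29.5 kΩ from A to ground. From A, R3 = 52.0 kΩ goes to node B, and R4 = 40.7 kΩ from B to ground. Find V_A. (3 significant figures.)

Node A sees R2 in parallel with the series input of stage 2, R3 + R4 = 92.70 kΩ.
Effective lower resistance at A: R2 ‖ 92.70 = 22.38 kΩ.
V_A = 8.77 × 22.38/(13.5 + 22.38) = 5.470 V.

V_A ≈ 5.47 V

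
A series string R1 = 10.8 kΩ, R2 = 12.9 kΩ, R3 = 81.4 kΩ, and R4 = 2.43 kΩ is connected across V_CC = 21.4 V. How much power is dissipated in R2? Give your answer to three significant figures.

P ≈ 0.511 mW

The common current is I = 21.4/107.5 = 0.1990 mA.
V(R2) = I·R = 2.567 V; P = V·I = 2.567 × 0.1990 = 0.5109 mW.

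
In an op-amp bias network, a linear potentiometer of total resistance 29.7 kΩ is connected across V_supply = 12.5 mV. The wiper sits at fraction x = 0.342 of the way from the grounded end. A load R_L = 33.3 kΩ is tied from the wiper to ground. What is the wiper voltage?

V_out ≈ 3.56 mV

Lower segment x·R_p = 10.16 kΩ; upper segment (1−x)·R_p = 19.54 kΩ.
(x·R_p) ‖ R_L = 7.783 kΩ.
Then V_out = V_supply · 7.783/(19.54 + 7.783) = 3.560 mV.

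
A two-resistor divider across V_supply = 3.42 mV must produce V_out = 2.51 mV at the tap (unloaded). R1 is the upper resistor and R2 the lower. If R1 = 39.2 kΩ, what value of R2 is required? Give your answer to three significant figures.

R2 ≈ 108 kΩ

The divider ratio is R2/(R1+R2) = 2.51/3.42 = 0.7339.
So R2 = R1 · V_out/(V_supply − V_out) = 39.2 × 2.51/(3.42 − 2.51) = 39.2 × 2.758 = 108.1 kΩ.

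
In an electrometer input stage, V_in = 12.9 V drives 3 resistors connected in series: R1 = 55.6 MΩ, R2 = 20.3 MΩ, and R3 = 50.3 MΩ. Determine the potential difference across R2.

V ≈ 2.08 V

Series total: ΣR = 55.6 + 20.3 + 50.3 = 126.2 MΩ.
By the voltage-divider rule, V = 12.9 × 20.30/126.2 = 2.075 V.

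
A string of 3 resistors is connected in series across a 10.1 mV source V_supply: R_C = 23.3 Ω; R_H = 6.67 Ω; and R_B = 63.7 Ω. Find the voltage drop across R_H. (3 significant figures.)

V ≈ 0.719 mV

Series total: ΣR = 23.3 + 6.67 + 63.7 = 93.67 Ω.
By the voltage-divider rule, V = 10.1 × 6.670/93.67 = 0.7192 mV.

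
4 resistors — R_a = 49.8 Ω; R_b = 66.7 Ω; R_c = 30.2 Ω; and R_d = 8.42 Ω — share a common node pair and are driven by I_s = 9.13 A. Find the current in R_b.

Total conductance ΣG = 1/49.8 + 1/66.7 + 1/30.2 + 1/8.42 = 0.1870 (units of 1/Ω).
Current divider: I(R_b) = I_s · G_k/ΣG = 9.13 × (0.01499/0.1870) = 9.13 × 0.08020 = 0.7322 A.

I ≈ 0.732 A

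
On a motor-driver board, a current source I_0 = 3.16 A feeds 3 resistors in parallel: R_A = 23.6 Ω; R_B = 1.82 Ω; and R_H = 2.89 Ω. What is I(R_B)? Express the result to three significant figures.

Conductances: ΣG = 1/23.6 + 1/1.82 + 1/2.89 = 0.9378 (1/Ω).
R_B takes the fraction G_k/ΣG = 0.5495/0.9378 = 0.5859, so I = 3.16 × 0.5859 = 1.851 A.

I ≈ 1.85 A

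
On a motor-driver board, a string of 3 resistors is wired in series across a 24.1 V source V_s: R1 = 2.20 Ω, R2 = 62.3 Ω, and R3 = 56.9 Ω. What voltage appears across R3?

Series total: ΣR = 2.20 + 62.3 + 56.9 = 121.4 Ω.
V = V_s · R/ΣR = 24.1 × 0.4687 = 11.30 V.

V ≈ 11.3 V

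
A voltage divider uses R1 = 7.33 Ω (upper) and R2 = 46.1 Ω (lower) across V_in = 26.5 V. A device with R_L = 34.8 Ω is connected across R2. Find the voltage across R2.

The load sits in parallel with R2, giving an effective lower resistance R2' = R2·R_L/(R2+R_L) = 19.83 Ω.
Voltage divider with the loaded lower leg: V_out = 26.5 × 19.83/(7.33 + 19.83) = 26.5 × 0.7301 = 19.35 V.

V_out ≈ 19.3 V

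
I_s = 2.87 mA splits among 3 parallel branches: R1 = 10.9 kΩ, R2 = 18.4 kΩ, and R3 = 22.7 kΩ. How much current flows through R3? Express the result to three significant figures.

I ≈ 0.665 mA

Conductances: ΣG = 1/10.9 + 1/18.4 + 1/22.7 = 0.1901 (1/kΩ).
R3 takes the fraction G_k/ΣG = 0.04405/0.1901 = 0.2317, so I = 2.87 × 0.2317 = 0.6649 mA.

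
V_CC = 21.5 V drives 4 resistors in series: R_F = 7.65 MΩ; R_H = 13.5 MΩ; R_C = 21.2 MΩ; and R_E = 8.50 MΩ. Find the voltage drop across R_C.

V ≈ 8.96 V

ΣR = 7.65 + 13.5 + 21.2 + 8.50 = 50.85 MΩ.
Voltage divider: V = V_CC · (21.20 / 50.85) = 21.5 × 0.4169 = 8.964 V.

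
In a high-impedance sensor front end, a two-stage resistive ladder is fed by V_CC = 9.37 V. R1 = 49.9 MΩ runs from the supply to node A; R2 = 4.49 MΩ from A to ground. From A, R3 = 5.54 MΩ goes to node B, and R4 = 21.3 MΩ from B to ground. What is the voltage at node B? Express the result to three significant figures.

V_B ≈ 0.532 V

Looking into the second stage from A: R3 + R4 = 26.84 MΩ appears in parallel with R2.
Effective lower resistance at A: R2 ‖ 26.84 = 3.847 MΩ.
So V_A = 9.37 × 0.07157 = 0.6706 V.
Stage 2 is unloaded, so V_B = V_A · R4/(R3+R4) = 0.6706 × 21.3/26.84 = 0.5322 V.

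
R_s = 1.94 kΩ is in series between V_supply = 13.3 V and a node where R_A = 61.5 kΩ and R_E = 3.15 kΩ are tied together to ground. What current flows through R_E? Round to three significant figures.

I ≈ 2.56 mA

Equivalent of the parallel group: R_p = 2.997 kΩ.
V_A by voltage divider: V_A = 13.3 × 2.997/(1.94 + 2.997) = 8.073 V.
I(R_E) = V_A / R_E = 8.073/3.15 = 2.563 mA.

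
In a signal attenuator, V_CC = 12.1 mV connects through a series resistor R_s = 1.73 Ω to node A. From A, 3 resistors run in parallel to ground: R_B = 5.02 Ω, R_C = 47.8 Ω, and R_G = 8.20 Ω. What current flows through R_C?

Combine the parallel branches: R_p = (1/5.02 + 1/47.8 + 1/8.20)⁻¹ = 2.923 Ω.
V_A by voltage divider: V_A = 12.1 × 2.923/(1.73 + 2.923) = 7.602 mV.
Branch current I = V_A/R_C = 7.602/47.8 = 0.1590 mA.

I ≈ 0.159 mA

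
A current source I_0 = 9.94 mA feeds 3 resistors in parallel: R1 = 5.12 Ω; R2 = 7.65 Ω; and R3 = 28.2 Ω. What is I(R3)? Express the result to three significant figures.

I ≈ 0.975 mA

Conductances: ΣG = 1/5.12 + 1/7.65 + 1/28.2 = 0.3615 (1/Ω).
By the current-divider rule, I = I_0 · G_k/ΣG = 9.94 × 0.09810 = 0.9751 mA.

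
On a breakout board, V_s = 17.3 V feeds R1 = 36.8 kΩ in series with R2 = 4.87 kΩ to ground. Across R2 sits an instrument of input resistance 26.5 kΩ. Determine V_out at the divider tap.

V_out ≈ 1.74 V

First combine the lower leg with the load: R2 ‖ R_L = 4.114 kΩ.
Then V_out = V_s · R2'/(R1 + R2') = 17.3 × 4.114/40.91 = 1.740 V.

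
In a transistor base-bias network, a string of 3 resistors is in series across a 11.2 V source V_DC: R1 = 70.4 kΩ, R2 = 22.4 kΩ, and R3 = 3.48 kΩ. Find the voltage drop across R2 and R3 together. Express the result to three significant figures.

V ≈ 3.01 V

Total series resistance ΣR = 70.4 + 22.4 + 3.48 = 96.28 kΩ.
R_{R2..R3} = 22.4 + 3.48 = 25.88 kΩ.
V = V_DC · R/ΣR = 11.2 × 0.2688 = 3.011 V.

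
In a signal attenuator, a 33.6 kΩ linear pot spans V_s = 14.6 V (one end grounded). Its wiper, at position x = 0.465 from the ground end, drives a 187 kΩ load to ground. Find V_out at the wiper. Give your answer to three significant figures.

Split the track: R_lower = x·R_p = 15.62 kΩ, R_upper = (1−x)·R_p = 17.98 kΩ.
(x·R_p) ‖ R_L = 14.42 kΩ.
Then V_out = V_s · 14.42/(17.98 + 14.42) = 6.499 V.
(Unloaded: V_out = x·V_s = 6.79 V.)

V_out ≈ 6.50 V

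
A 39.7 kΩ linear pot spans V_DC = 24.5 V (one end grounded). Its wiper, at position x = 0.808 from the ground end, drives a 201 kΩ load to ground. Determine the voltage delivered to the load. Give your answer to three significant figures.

Lower segment x·R_p = 32.08 kΩ; upper segment (1−x)·R_p = 7.622 kΩ.
Lower segment in parallel with the load: 32.08 ‖ 201 = 27.66 kΩ.
Then V_out = V_DC · 27.66/(7.622 + 27.66) = 19.21 V.
(Unloaded: V_out = x·V_DC = 19.8 V.)

V_out ≈ 19.2 V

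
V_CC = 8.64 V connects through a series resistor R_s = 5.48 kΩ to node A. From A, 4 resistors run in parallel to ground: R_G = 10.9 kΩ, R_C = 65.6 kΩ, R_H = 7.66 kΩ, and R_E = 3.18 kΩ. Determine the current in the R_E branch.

Combine the parallel branches: R_p = (1/10.9 + 1/65.6 + 1/7.66 + 1/3.18)⁻¹ = 1.812 kΩ.
Node voltage V_A = V_CC · R_p/(R_s + R_p) = 8.64 × 0.2484 = 2.147 V.
Branch current I = V_A/R_E = 2.147/3.18 = 0.6750 mA.

I ≈ 0.675 mA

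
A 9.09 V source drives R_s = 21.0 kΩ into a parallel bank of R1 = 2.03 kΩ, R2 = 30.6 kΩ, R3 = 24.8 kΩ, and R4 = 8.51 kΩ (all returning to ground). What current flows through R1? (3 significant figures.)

I ≈ 0.292 mA

Parallel bank: R_p = 1/(1/2.03 + 1/30.6 + 1/24.8 + 1/8.51) = 1.464 kΩ.
V_A by voltage divider: V_A = 9.09 × 1.464/(21.0 + 1.464) = 0.5924 V.
Branch current I = V_A/R1 = 0.5924/2.03 = 0.2918 mA.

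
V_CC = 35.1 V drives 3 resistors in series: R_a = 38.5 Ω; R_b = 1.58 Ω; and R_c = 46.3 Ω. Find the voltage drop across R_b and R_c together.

Total series resistance ΣR = 38.5 + 1.58 + 46.3 = 86.38 Ω.
R_{R_b..R_c} = 1.58 + 46.3 = 47.88 Ω.
By the voltage-divider rule, V = 35.1 × 47.88/86.38 = 19.46 V.

V ≈ 19.5 V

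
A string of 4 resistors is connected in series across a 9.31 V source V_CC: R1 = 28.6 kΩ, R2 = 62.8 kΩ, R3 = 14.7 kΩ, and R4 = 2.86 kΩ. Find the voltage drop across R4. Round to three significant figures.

ΣR = 28.6 + 62.8 + 14.7 + 2.86 = 109.0 kΩ.
By the voltage-divider rule, V = 9.31 × 2.860/109.0 = 0.2444 V.

V ≈ 0.244 V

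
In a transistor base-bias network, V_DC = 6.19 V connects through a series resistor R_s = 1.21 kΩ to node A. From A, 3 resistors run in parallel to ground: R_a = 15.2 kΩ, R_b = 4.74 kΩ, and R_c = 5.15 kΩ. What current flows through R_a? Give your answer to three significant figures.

Parallel bank: R_p = 1/(1/15.2 + 1/4.74 + 1/5.15) = 2.123 kΩ.
Node voltage V_A = V_DC · R_p/(R_s + R_p) = 6.19 × 0.6370 = 3.943 V.
I(R_a) = V_A / R_a = 3.943/15.2 = 0.2594 mA.

I ≈ 0.259 mA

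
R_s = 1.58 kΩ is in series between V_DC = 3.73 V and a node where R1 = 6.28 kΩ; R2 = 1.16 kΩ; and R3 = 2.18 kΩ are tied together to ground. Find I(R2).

Combine the parallel branches: R_p = (1/6.28 + 1/1.16 + 1/2.18)⁻¹ = 0.6757 kΩ.
V_A = 3.73 × 0.6757/2.256 = 1.117 V.
Branch current I = V_A/R2 = 1.117/1.16 = 0.9632 mA.

I ≈ 0.963 mA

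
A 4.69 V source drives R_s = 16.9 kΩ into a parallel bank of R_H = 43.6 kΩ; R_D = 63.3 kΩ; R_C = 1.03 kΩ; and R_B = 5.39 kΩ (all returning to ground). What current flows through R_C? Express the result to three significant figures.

Equivalent of the parallel group: R_p = 0.8367 kΩ.
V_A = 4.69 × 0.8367/17.74 = 0.2212 V.
I(R_C) = V_A / R_C = 0.2212/1.03 = 0.2148 mA.

I ≈ 0.215 mA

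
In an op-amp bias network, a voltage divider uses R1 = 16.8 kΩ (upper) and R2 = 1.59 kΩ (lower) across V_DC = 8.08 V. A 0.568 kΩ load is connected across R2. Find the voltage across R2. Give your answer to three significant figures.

V_out ≈ 0.196 V

R2 ‖ R_L = (1.59 × 0.568)/(1.59 + 0.568) = 0.4185 kΩ.
Voltage divider with the loaded lower leg: V_out = 8.08 × 0.4185/(16.8 + 0.4185) = 8.08 × 0.02431 = 0.1964 V.
(Unloaded it would be 0.699 V; the load pulls it down.)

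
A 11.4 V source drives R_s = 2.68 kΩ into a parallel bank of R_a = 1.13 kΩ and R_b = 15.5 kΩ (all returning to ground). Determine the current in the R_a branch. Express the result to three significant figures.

Parallel bank: R_p = 1/(1/1.13 + 1/15.5) = 1.053 kΩ.
Node voltage V_A = V_DC · R_p/(R_s + R_p) = 11.4 × 0.2821 = 3.216 V.
I(R_a) = V_A / R_a = 3.216/1.13 = 2.846 mA.

I ≈ 2.85 mA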